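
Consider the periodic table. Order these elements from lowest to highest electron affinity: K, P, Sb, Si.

Si is in period 3, group 14; P is in period 3, group 15; K is in period 4, group 1; Sb is in period 5, group 15.
Adding an electron releases more energy for atoms nearer the top right (short of the noble gases).
These span different periods and groups, so the two trends combine.
P > K: both effects reinforce here, so P is clearly the higher of the two.
Sb > P: this pair runs against the simple trend — see the exception note.
Si > Sb: period and group pull opposite ways; the down-group shift dominates (134 vs 103 kJ/mol).
Note the exception: Sb has a higher electron affinity than P, contrary to the simple trend — both are half-filled np³, but the pairing/repulsion penalty for the added electron shrinks as the p orbitals become larger and more diffuse down the group, and for Sb that outweighs the weaker nuclear attraction.
Note the exception: Si has a higher electron affinity than P, contrary to the simple trend — adding an electron to P's half-filled 3p³ is unfavourable, so Si (3p²) has the more exothermic EA.
Tabulated electron affinity (kJ/mol): Si 134, P 72, K 48, Sb 103.
So from lowest to highest: K < P < Sb < Si.

K < P < Sb < Si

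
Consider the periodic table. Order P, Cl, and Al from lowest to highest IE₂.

After 1 electron has been removed, what remains? P⁺ still has 4 valence electrons; Cl⁺ still has 6 valence electrons; Al⁺ still has 2 valence electrons.
All are still removing valence electrons, so compare the +1 ions as you would atoms: IE_2 generally rises across a period (higher Z_eff) and falls down a group (larger shell), subject to the usual subshell exceptions.
Valence configurations: P⁺ [Ne]3s²3p², Cl⁺ [Ne]3s²3p⁴, Al⁺ [Ne]3s².
Tabulated IE_2 (kJ/mol): P 1907, Cl 2298, Al 1817.
Hence IE_2: Al < P < Cl.

Al < P < Cl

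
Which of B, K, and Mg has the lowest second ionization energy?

The second ionization energy removes an electron from the +1 ion. For each element: B⁺ still has 2 valence electrons; K⁺ is the bare [Ar] core; Mg⁺ still has 1 valence electron.
Core electrons are held far more tightly than valence electrons, so K tops the IE_2 order.
Valence configurations: B⁺ [He]2s², Mg⁺ [Ne]3s¹.
Approximate IE_2 values (kJ/mol): B 2427, K 3052, Mg 1451.
Hence IE_2: Mg < B < K.

Mg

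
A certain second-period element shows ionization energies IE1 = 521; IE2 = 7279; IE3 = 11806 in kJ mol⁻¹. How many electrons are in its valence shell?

Look for the largest jump between consecutive ionization energies: IE2/IE1 ≈ 14.0, far larger than any earlier ratio.
That jump marks the point where a core electron is being removed. So the atom has 1 valence electron.

1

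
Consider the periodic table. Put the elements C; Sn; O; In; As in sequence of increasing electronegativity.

In < Sn < As < C < O

C is in period 2, group 14; O is in period 2, group 16; As is in period 4, group 15; In is in period 5, group 13; Sn is in period 5, group 14.
Atoms toward the upper right of the periodic table pull bonding electrons most strongly.
Neither a single period nor a single group — weigh both effects.
Sn > In: both are in period 5; the period trend gives Sn the larger value.
As > Sn: both effects reinforce here, so As is clearly the higher of the two.
C > As: period and group pull opposite ways; the down-group shift dominates (2.55 vs 2.18).
O > C: both are in period 2; the period trend gives O the larger value.
For reference (Pauling): C 2.55, O 3.44, As 2.18, In 1.78, Sn 1.96.
So from lowest to highest: In < Sn < As < C < O.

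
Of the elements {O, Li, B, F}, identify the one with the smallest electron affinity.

Li is in period 2, group 1; B is in period 2, group 13; O is in period 2, group 16; F is in period 2, group 17.
Adding an electron releases more energy for atoms nearer the top right (short of the noble gases).
All lie in period 2; the across-period trend (electron affinity increases left to right) applies, with the exception below.
Note the exception: Li has a higher electron affinity than B, contrary to the simple trend — B's ns²np¹ configuration gives only a small electron affinity — the sparsely filled np subshell binds an added electron weakly.
For reference (kJ/mol): Li 60, B 27, O 141, F 328.
The smallest electron affinity among these belongs to B.

B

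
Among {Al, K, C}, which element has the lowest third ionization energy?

Al

The third ionization energy removes an electron from the +2 ion. For each element: Al²⁺ still has 1 valence electron; K²⁺ is already 1 electron into the core; C²⁺ still has 2 valence electrons.
Usually core removal costs more than valence removal, but here the competition is close: a tightly held n=2 valence electron can cost more to remove than an n=3 core electron, so the actual values have to decide it.
Valence configurations: Al²⁺ [Ne]3s¹, C²⁺ [He]2s².
The numbers (kJ/mol): Al 2745, K 4420, C 4620.
Overall IE_3 order: Al < K < C.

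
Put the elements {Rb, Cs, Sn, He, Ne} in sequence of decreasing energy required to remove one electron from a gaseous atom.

He > Ne > Sn > Rb > Cs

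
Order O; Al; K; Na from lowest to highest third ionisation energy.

Al < K < O < Na

The third ionization energy removes an electron from the +2 ion. For each element: O²⁺ still has 4 valence electrons; Al²⁺ still has 1 valence electron; K²⁺ is already 1 electron into the core; Na²⁺ is already 1 electron into the core.
Usually core removal costs more than valence removal, but here the competition is close: a tightly held n=2 valence electron can cost more to remove than an n=3 core electron, so the actual values have to decide it.
Valence configurations: O²⁺ [He]2s²2p², Al²⁺ [Ne]3s¹.
Tabulated IE_3 (kJ/mol): O 5300, Al 2745, K 4420, Na 6910.
Hence IE_3: Al < K < O < Na.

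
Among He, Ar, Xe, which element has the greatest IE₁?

He

IE₁ increases left→right with effective nuclear charge and decreases top→bottom as the valence shell moves farther out.
All are in group 18, so first ionization energy increases up the group.
The greatest IE₁ among these belongs to He.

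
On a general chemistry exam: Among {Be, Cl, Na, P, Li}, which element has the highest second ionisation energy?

Li

After 1 electron has been removed, what remains? Be⁺ still has 1 valence electron; Cl⁺ still has 6 valence electrons; Na⁺ is the bare [Ne] core; P⁺ still has 4 valence electrons; Li⁺ is the bare [He] core.
Breaking into a closed-shell core is much more expensive than removing a leftover valence electron — Na and Li have the largest IE_2 here.
Valence configurations: Be⁺ [He]2s¹, Cl⁺ [Ne]3s²3p⁴, P⁺ [Ne]3s²3p².
The numbers (kJ/mol): Be 1757, Cl 2298, Na 4562, P 1907, Li 7298.
Hence IE_2: Be < P < Cl < Na < Li.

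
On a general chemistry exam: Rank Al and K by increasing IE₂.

IE_2 is the cost of taking one more electron from the +1 cation: Al⁺ still has 2 valence electrons; K⁺ is the bare [Ar] core.
Pulling an electron out of a noble-gas core costs far more than removing a remaining valence electron, so K sits at the high end of IE_2.
The numbers (kJ/mol): Al 1817, K 3052.
Putting it together, IE_2: Al < K.

Al, K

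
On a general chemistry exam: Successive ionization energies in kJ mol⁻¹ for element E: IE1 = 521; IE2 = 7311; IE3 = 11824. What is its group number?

Look for the largest jump between consecutive ionization energies: IE2/IE1 ≈ 14.0, far larger than any earlier ratio.
That jump marks the point where a core electron is being removed. So the atom has 1 valence electron.
A main-group element with 1 valence electron is in group 1.

Group 1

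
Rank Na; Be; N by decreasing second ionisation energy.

Na > N > Be

After 1 electron has been removed, what remains? Na⁺ is the bare [Ne] core; Be⁺ still has 1 valence electron; N⁺ still has 4 valence electrons.
Pulling an electron out of a noble-gas core costs far more than removing a remaining valence electron, so Na sits at the high end of IE_2.
Valence configurations: Be⁺ [He]2s¹, N⁺ [He]2s²2p².
Approximate IE_2 values (kJ/mol): Na 4562, Be 1757, N 2856.
Overall IE_2 order: Be < N < Na.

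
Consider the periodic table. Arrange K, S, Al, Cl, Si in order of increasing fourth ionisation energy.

Si < S < Cl < K < Al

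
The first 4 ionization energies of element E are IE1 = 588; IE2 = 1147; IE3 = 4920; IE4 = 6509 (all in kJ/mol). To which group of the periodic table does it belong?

Group 2

Look for the largest jump between consecutive ionization energies: IE3/IE2 ≈ 4.3, far larger than any earlier ratio.
That jump marks the point where a core electron is being removed. So the atom has 2 valence electrons.
A main-group element with 2 valence electrons is in group 2.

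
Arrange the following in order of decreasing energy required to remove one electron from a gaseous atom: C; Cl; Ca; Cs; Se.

Cl > C > Se > Ca > Cs

C is in period 2, group 14; Cl is in period 3, group 17; Ca is in period 4, group 2; Se is in period 4, group 16; Cs is in period 6, group 1.
Removing the outermost electron gets harder across a period and easier down a group.
Here both period and group differ, so the two effects have to be weighed against each other.
Ca > Cs: both effects reinforce here, so Ca is clearly the higher of the two.
Se > Ca: both are in period 4; the period trend gives Se the larger value.
C > Se: the two effects oppose for this pair; the down-group effect wins (1086 vs 941 kJ/mol).
Cl > C: the two effects oppose for this pair; the across-period effect wins (1251 vs 1086 kJ/mol).
For reference (kJ/mol): C 1086, Cl 1251, Ca 590, Se 941, Cs 376.
So from highest to lowest: Cl > C > Se > Ca > Cs.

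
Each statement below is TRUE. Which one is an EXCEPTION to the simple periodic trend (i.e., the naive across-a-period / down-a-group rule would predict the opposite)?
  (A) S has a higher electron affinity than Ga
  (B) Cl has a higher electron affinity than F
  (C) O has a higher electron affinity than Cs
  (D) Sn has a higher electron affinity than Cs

The general trend: electron affinity increases across a period and decreases down a group.
(A) S (period 3, group 16) vs Ga (period 4, group 13): the stated order agrees with the simple trend.
(B) Cl (period 3, group 17) vs F (period 2, group 17): the stated order contradicts the simple trend.
(C) O (period 2, group 16) vs Cs (period 6, group 1): the stated order agrees with the simple trend.
(D) Sn (period 5, group 14) vs Cs (period 6, group 1): the stated order agrees with the simple trend.
The exception is (B): F's small 2p subshell makes the incoming electron feel strong e⁻–e⁻ repulsion, so Cl actually releases more energy on gaining an electron.

(B)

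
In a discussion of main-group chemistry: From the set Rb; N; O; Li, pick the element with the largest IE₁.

N

IE₁ increases left→right with effective nuclear charge and decreases top→bottom as the valence shell moves farther out.
Neither a single period nor a single group — weigh both effects.
Li > Rb: Li sits above Rb in group 1, so the down-group effect alone puts Li higher.
O > Li: O lies to the right of Li in period 2, so the across-period effect alone puts O higher.
N > O: this pair runs against the simple trend — see the exception note.
Note the exception: N has a higher first ionization energy than O, contrary to the simple trend — pairing an electron in O's 2p⁴ costs repulsion energy, so O ionizes more easily than half-filled N (2p³).
For reference (kJ/mol): Li 520, N 1402, O 1314, Rb 403.
The largest IE₁ among these belongs to N.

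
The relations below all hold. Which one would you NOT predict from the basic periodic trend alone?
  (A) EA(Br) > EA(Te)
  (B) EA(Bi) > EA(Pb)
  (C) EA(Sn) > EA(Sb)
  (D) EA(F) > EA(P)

(C)

The general trend: electron affinity increases across a period and decreases down a group.
(A) Br (period 4, group 17) vs Te (period 5, group 16): the stated order agrees with the simple trend.
(B) Bi (period 6, group 15) vs Pb (period 6, group 14): the stated order agrees with the simple trend.
(C) Sn (period 5, group 14) vs Sb (period 5, group 15): the stated order contradicts the simple trend.
(D) F (period 2, group 17) vs P (period 3, group 15): the stated order agrees with the simple trend.
The exception is (C): adding an electron to Sb's half-filled 5p³ is unfavourable, so Sn has the more exothermic EA.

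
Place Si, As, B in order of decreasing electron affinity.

Si > As > B

Atoms with high Z_eff and room in the valence shell (especially the halogens) have the most exothermic electron affinities.
These sit on a diagonal, where the across-period and down-group effects partly cancel.
As > B: the two effects oppose for this pair; the across-period effect wins (78 vs 27 kJ/mol).
Si > As: period and group pull opposite ways; the down-group shift dominates (134 vs 78 kJ/mol).
Tabulated electron affinity (kJ/mol): B 27, Si 134, As 78.
So from highest to lowest: Si > As > B.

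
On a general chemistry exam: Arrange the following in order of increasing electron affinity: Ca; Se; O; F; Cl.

O is in period 2, group 16; F is in period 2, group 17; Cl is in period 3, group 17; Ca is in period 4, group 2; Se is in period 4, group 16.
Electron affinity generally becomes more exothermic across a period toward the halogens and less exothermic down a group.
These span different periods and groups, so the two trends combine.
O > Ca: relative to Ca, both the across-period and down-group shifts push O's electron affinity up.
Se > O: this pair runs against the simple trend — see the exception note.
F > Se: both effects reinforce here, so F is clearly the higher of the two.
Cl > F: this pair runs against the simple trend — see the exception note.
Note the exception: Se has a higher electron affinity than O, contrary to the simple trend — O's compact 2p subshell gives strong electron–electron repulsion on the added electron.
Note the exception: Cl has a higher electron affinity than F, contrary to the simple trend — F's small 2p subshell makes the incoming electron feel strong e⁻–e⁻ repulsion, so Cl actually releases more energy on gaining an electron.
Approximate values (kJ/mol): O 141, F 328, Cl 349, Ca 2, Se 195.
So from lowest to highest: Ca < O < Se < F < Cl.

Ca, O, Se, F, Cl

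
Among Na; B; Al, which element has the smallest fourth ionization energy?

The fourth ionization energy removes an electron from the +3 ion. For each element: Na³⁺ is already 2 electrons into the core; B³⁺ is the bare [He] core; Al³⁺ is the bare [Ne] core.
All of these are removing an electron from a noble-gas core or deeper; the smaller core (lower principal quantum number) is held far more tightly, and within a period the higher nuclear charge binds the same core more tightly.
The numbers (kJ/mol): Na 9543, B 25026, Al 11577.
So the fourth ionization energies run Na < Al < B.

Na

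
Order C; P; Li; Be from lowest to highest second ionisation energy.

Be, P, C, Li

The second ionization energy removes an electron from the +1 ion. For each element: C⁺ still has 3 valence electrons; P⁺ still has 4 valence electrons; Li⁺ is the bare [He] core; Be⁺ still has 1 valence electron.
Pulling an electron out of a noble-gas core costs far more than removing a remaining valence electron, so Li sits at the high end of IE_2.
Valence configurations: C⁺ [He]2s²2p¹, P⁺ [Ne]3s²3p², Be⁺ [He]2s¹.
The numbers (kJ/mol): C 2353, P 1907, Li 7298, Be 1757.
Hence IE_2: Be < P < C < Li.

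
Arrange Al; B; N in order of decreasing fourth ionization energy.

IE_4 is the cost of taking one more electron from the +3 cation: Al³⁺ is the bare [Ne] core; B³⁺ is the bare [He] core; N³⁺ still has 2 valence electrons.
Breaking into a closed-shell core is much more expensive than removing a leftover valence electron — Al and B have the largest IE_4 here.
Tabulated IE_4 (kJ/mol): Al 11577, B 25026, N 7475.
Hence IE_4: N < Al < B.

B > Al > N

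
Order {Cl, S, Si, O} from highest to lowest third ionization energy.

The third ionization energy removes an electron from the +2 ion. For each element: Cl²⁺ still has 5 valence electrons; S²⁺ still has 4 valence electrons; Si²⁺ still has 2 valence electrons; O²⁺ still has 4 valence electrons.
All are still removing valence electrons, so compare the +2 ions as you would atoms: IE_3 generally rises across a period (higher Z_eff) and falls down a group (larger shell), subject to the usual subshell exceptions.
Valence configurations: Cl²⁺ [Ne]3s²3p³, S²⁺ [Ne]3s²3p², Si²⁺ [Ne]3s², O²⁺ [He]2s²2p².
Approximate IE_3 values (kJ/mol): Cl 3822, S 3357, Si 3232, O 5300.
Overall IE_3 order: Si < S < Cl < O.

O, Cl, S, Si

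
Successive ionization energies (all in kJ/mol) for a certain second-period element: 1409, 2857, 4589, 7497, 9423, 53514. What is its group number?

Group 15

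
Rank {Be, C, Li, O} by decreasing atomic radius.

Li > Be > C > O

Li is in period 2, group 1; Be is in period 2, group 2; C is in period 2, group 14; O is in period 2, group 16.
Across a period the added protons contract the valence shell; down a group each new principal shell makes the atom larger.
All lie in period 2, so atomic radius increases right to left.
So from largest to smallest: Li > Be > C > O.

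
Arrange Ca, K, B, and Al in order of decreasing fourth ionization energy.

Consider each +3 ion: Ca³⁺ is already 1 electron into the core; K³⁺ is already 2 electrons into the core; B³⁺ is the bare [He] core; Al³⁺ is the bare [Ne] core.
All of these are removing an electron from a noble-gas core or deeper; the smaller core (lower principal quantum number) is held far more tightly, and within a period the higher nuclear charge binds the same core more tightly.
Tabulated IE_4 (kJ/mol): Ca 6491, K 5877, B 25026, Al 11577.
Putting it together, IE_4: K < Ca < Al < B.

B > Al > Ca > K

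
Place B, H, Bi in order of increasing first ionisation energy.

First ionization energy rises across a period (greater Z_eff holds electrons more tightly) and falls down a group (valence electrons are farther from the nucleus).
Here both period and group differ, so the two effects have to be weighed against each other.
B > Bi: the two effects oppose for this pair; the down-group effect wins (801 vs 703 kJ/mol).
H > B: the two effects oppose for this pair; the down-group effect wins (1312 vs 801 kJ/mol).
Tabulated first ionization energy (kJ/mol): H 1312, B 801, Bi 703.
So from lowest to highest: Bi < B < H.

Bi < B < H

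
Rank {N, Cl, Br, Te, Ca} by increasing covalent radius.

N < Cl < Br < Te < Ca

N is in period 2, group 15; Cl is in period 3, group 17; Ca is in period 4, group 2; Br is in period 4, group 17; Te is in period 5, group 16.
Moving right in a period, electrons are added to the same shell under a stronger nuclear pull, so atoms get smaller; moving down, a new shell is opened and atoms get larger.
These span different periods and groups, so the two trends combine.
Cl > N: period and group pull opposite ways; the down-group shift dominates (99 vs 71 pm).
Br > Cl: Br sits below Cl in group 17, so the down-group effect alone puts Br larger.
Te > Br: both effects reinforce here, so Te is clearly the larger of the two.
Ca > Te: period and group pull opposite ways; the across-period shift dominates (171 vs 136 pm).
Tabulated atomic radius (pm): N 71, Cl 99, Ca 171, Br 114, Te 136.
So from smallest to largest: N < Cl < Br < Te < Ca.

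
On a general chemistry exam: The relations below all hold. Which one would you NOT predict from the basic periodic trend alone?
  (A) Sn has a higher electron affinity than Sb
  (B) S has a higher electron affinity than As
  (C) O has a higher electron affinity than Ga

(A)

The general trend: electron affinity increases across a period and decreases down a group.
(A) Sn (period 5, group 14) vs Sb (period 5, group 15): the stated order contradicts the simple trend.
(B) S (period 3, group 16) vs As (period 4, group 15): the stated order agrees with the simple trend.
(C) O (period 2, group 16) vs Ga (period 4, group 13): the stated order agrees with the simple trend.
The exception is (A): adding an electron to Sb's half-filled 5p³ is unfavourable, so Sn has the more exothermic EA.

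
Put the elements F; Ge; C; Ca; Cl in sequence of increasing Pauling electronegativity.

Ca < Ge < C < Cl < F

C is in period 2, group 14; F is in period 2, group 17; Cl is in period 3, group 17; Ca is in period 4, group 2; Ge is in period 4, group 14.
Atoms toward the upper right of the periodic table pull bonding electrons most strongly.
These span different periods and groups, so the two trends combine.
Ge > Ca: both are in period 4; the period trend gives Ge the larger value.
C > Ge: they share group 14; the group trend gives C the larger value.
Cl > C: the two effects oppose for this pair; the across-period effect wins (3.16 vs 2.55).
F > Cl: F sits above Cl in group 17, so the down-group effect alone puts F higher.
For reference (Pauling): C 2.55, F 3.98, Cl 3.16, Ca 1.00, Ge 2.01.
So from lowest to highest: Ca < Ge < C < Cl < F.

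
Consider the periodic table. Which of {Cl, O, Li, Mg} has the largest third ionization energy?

Li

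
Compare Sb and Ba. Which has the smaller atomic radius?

Sb

Sb is in period 5, group 15; Ba is in period 6, group 2.
Atomic radius shrinks across a period as nuclear charge pulls the same shell inward, and grows down a group as new shells are added.
Neither a single period nor a single group — weigh both effects.
Ba > Sb: relative to Sb, both the across-period and down-group shifts push Ba's atomic radius up.
Approximate values (pm): Sb 140, Ba 196.
So Sb has the smaller atomic radius (Sb < Ba).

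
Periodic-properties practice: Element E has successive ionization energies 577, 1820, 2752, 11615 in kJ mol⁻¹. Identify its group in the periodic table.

Group 13

Look for the largest jump between consecutive ionization energies: IE4/IE3 ≈ 4.2, far larger than any earlier ratio.
That jump marks the point where a core electron is being removed. So the atom has 3 valence electrons.
A main-group element with 3 valence electrons is in group 13.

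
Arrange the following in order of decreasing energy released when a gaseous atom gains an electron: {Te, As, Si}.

Te > Si > As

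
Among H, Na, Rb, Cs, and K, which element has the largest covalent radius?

H is in period 1, group 1; Na is in period 3, group 1; K is in period 4, group 1; Rb is in period 5, group 1; Cs is in period 6, group 1.
Moving right in a period, electrons are added to the same shell under a stronger nuclear pull, so atoms get smaller; moving down, a new shell is opened and atoms get larger.
All are in group 1, so atomic radius increases down the group.
The largest covalent radius among these belongs to Cs.

Cs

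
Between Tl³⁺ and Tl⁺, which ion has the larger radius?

Both ions have Z = 81 protons, but Tl³⁺ has lost more electrons, so its remaining electrons feel a larger effective nuclear charge per electron and are pulled in more tightly.
Higher positive charge → smaller ion, so Tl⁺ > Tl³⁺.

Tl⁺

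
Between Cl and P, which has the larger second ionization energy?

The second ionization energy removes an electron from the +1 ion. For each element: Cl⁺ still has 6 valence electrons; P⁺ still has 4 valence electrons.
All are still removing valence electrons, so compare the +1 ions as you would atoms: IE_2 generally rises across a period (higher Z_eff) and falls down a group (larger shell), subject to the usual subshell exceptions.
Valence configurations: Cl⁺ [Ne]3s²3p⁴, P⁺ [Ne]3s²3p².
Tabulated IE_2 (kJ/mol): Cl 2298, P 1907.
So the second ionization energies run P < Cl.

Cl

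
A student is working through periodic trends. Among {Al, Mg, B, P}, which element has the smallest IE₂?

After 1 electron has been removed, what remains? Al⁺ still has 2 valence electrons; Mg⁺ still has 1 valence electron; B⁺ still has 2 valence electrons; P⁺ still has 4 valence electrons.
All are still removing valence electrons, so compare the +1 ions as you would atoms: IE_2 generally rises across a period (higher Z_eff) and falls down a group (larger shell), subject to the usual subshell exceptions.
Valence configurations: Al⁺ [Ne]3s², Mg⁺ [Ne]3s¹, B⁺ [He]2s², P⁺ [Ne]3s²3p².
Tabulated IE_2 (kJ/mol): Al 1817, Mg 1451, B 2427, P 1907.
Overall IE_2 order: Mg < Al < P < B.

Mg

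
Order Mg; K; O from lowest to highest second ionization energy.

Mg, K, O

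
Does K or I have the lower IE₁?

K is in period 4, group 1; I is in period 5, group 17.
Across a period the outer electron is held more tightly (higher IE₁); down a group it sits in a higher shell, more shielded, and comes off more easily.
These span different periods and groups, so the two trends combine.
I > K: the two effects oppose for this pair; the across-period effect wins (1008 vs 419 kJ/mol).
Approximate values (kJ/mol): K 419, I 1008.
So K has the lower IE₁ (K < I).

K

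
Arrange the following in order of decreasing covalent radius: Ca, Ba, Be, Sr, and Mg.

Be is in period 2, group 2; Mg is in period 3, group 2; Ca is in period 4, group 2; Sr is in period 5, group 2; Ba is in period 6, group 2.
Atomic radius shrinks across a period as nuclear charge pulls the same shell inward, and grows down a group as new shells are added.
All are in group 2, so atomic radius increases down the group.
So from largest to smallest: Ba > Sr > Ca > Mg > Be.

Ba > Sr > Ca > Mg > Be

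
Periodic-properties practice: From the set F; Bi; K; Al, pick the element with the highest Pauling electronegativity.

F

F is in period 2, group 17; Al is in period 3, group 13; K is in period 4, group 1; Bi is in period 6, group 15.
Smaller atoms with higher effective nuclear charge are more electronegative.
Here both period and group differ, so the two effects have to be weighed against each other.
Al > K: both effects reinforce here, so Al is clearly the higher of the two.
Bi > Al: the two effects oppose for this pair; the across-period effect wins (2.02 vs 1.61).
F > Bi: both effects reinforce here, so F is clearly the higher of the two.
Tabulated electronegativity (Pauling): F 3.98, Al 1.61, K 0.82, Bi 2.02.
The highest Pauling electronegativity among these belongs to F.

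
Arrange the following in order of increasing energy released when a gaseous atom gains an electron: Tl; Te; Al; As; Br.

Tl < Al < As < Te < Br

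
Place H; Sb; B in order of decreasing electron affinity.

H is in period 1, group 1; B is in period 2, group 13; Sb is in period 5, group 15.
Electron affinity generally becomes more exothermic across a period toward the halogens and less exothermic down a group.
These span different periods and groups, so the two trends combine.
H > B: the two effects oppose for this pair; the down-group effect wins (73 vs 27 kJ/mol).
Sb > H: the two effects oppose for this pair; the across-period effect wins (103 vs 73 kJ/mol).
Tabulated electron affinity (kJ/mol): H 73, B 27, Sb 103.
So from highest to lowest: Sb > H > B.

Sb, H, B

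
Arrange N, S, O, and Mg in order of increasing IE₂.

After 1 electron has been removed, what remains? N⁺ still has 4 valence electrons; S⁺ still has 5 valence electrons; O⁺ still has 5 valence electrons; Mg⁺ still has 1 valence electron.
All are still removing valence electrons, so compare the +1 ions as you would atoms: IE_2 generally rises across a period (higher Z_eff) and falls down a group (larger shell), subject to the usual subshell exceptions.
Valence configurations: N⁺ [He]2s²2p², S⁺ [Ne]3s²3p³, O⁺ [He]2s²2p³, Mg⁺ [Ne]3s¹.
Approximate IE_2 values (kJ/mol): N 2856, S 2252, O 3388, Mg 1451.
Hence IE_2: Mg < S < N < O.

Mg < S < N < O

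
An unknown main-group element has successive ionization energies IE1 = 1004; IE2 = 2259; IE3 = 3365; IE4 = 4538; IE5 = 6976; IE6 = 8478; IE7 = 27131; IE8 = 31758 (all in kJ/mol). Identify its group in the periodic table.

Group 16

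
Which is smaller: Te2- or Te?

Te

Forming Te2- adds 2 electrons to Te. More electron–electron repulsion in the same shell, with unchanged nuclear charge, lets the cloud expand.
An anion is larger than its parent atom: Te2- > Te.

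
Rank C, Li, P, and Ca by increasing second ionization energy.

Ca < P < C < Li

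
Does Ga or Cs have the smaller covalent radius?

Ga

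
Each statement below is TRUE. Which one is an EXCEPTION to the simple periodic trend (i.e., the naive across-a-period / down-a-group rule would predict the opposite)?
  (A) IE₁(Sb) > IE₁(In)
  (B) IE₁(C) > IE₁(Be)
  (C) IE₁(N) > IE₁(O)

The general trend: first ionisation energy increases across a period and decreases down a group.
(A) Sb (period 5, group 15) vs In (period 5, group 13): the stated order agrees with the simple trend.
(B) C (period 2, group 14) vs Be (period 2, group 2): the stated order agrees with the simple trend.
(C) N (period 2, group 15) vs O (period 2, group 16): the stated order contradicts the simple trend.
The exception is (C): pairing an electron in O's 2p⁴ costs repulsion energy, so O ionizes more easily than half-filled N (2p³).

(C)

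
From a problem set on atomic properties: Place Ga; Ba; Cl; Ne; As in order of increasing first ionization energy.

First ionization energy rises across a period (greater Z_eff holds electrons more tightly) and falls down a group (valence electrons are farther from the nucleus).
Neither a single period nor a single group — weigh both effects.
Ga > Ba: both effects reinforce here, so Ga is clearly the higher of the two.
As > Ga: As lies to the right of Ga in period 4, so the across-period effect alone puts As higher.
Cl > As: relative to As, both the across-period and down-group shifts push Cl's first ionization energy up.
Ne > Cl: both effects reinforce here, so Ne is clearly the higher of the two.
Approximate values (kJ/mol): Ne 2081, Cl 1251, Ga 579, As 947, Ba 503.
So from lowest to highest: Ba < Ga < As < Cl < Ne.

Ba < Ga < As < Cl < Ne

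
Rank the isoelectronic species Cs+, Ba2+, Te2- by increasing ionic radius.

All of these have 54 electrons, so size is governed by nuclear charge alone: the more protons, the stronger the pull on the same electron cloud, and the smaller the ion.
Nuclear charges: Ba2+ (Z=56), Cs+ (Z=55), Te2- (Z=52).
Smallest to largest: Ba2+ < Cs+ < Te2-.

Ba2+, Cs+, Te2-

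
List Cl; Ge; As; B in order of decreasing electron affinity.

B is in period 2, group 13; Cl is in period 3, group 17; Ge is in period 4, group 14; As is in period 4, group 15.
Atoms with high Z_eff and room in the valence shell (especially the halogens) have the most exothermic electron affinities.
These span different periods and groups, so the two trends combine.
As > B: period and group pull opposite ways; the across-period shift dominates (78 vs 27 kJ/mol).
Ge > As: this pair runs against the simple trend — see the exception note.
Cl > Ge: both effects reinforce here, so Cl is clearly the higher of the two.
Note the exception: Ge has a higher electron affinity than As, contrary to the simple trend — adding an electron to As's half-filled 4p³ is unfavourable, so Ge (4p²) has the more exothermic EA.
For reference (kJ/mol): B 27, Cl 349, Ge 119, As 78.
So from highest to lowest: Cl > Ge > As > B.

Cl, Ge, As, B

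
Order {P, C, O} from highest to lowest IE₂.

O > C > P

After 1 electron has been removed, what remains? P⁺ still has 4 valence electrons; C⁺ still has 3 valence electrons; O⁺ still has 5 valence electrons.
All are still removing valence electrons, so compare the +1 ions as you would atoms: IE_2 generally rises across a period (higher Z_eff) and falls down a group (larger shell), subject to the usual subshell exceptions.
Valence configurations: P⁺ [Ne]3s²3p², C⁺ [He]2s²2p¹, O⁺ [He]2s²2p³.
Approximate IE_2 values (kJ/mol): P 1907, C 2353, O 3388.
Putting it together, IE_2: P < C < O.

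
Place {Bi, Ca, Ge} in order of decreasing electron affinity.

Ca is in period 4, group 2; Ge is in period 4, group 14; Bi is in period 6, group 15.
Atoms with high Z_eff and room in the valence shell (especially the halogens) have the most exothermic electron affinities.
Neither a single period nor a single group — weigh both effects.
Bi > Ca: period and group pull opposite ways; the across-period shift dominates (91 vs 2 kJ/mol).
Ge > Bi: period and group pull opposite ways; the down-group shift dominates (119 vs 91 kJ/mol).
For reference (kJ/mol): Ca 2, Ge 119, Bi 91.
So from highest to lowest: Ge > Bi > Ca.

Ge > Bi > Ca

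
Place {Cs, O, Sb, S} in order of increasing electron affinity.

O is in period 2, group 16; S is in period 3, group 16; Sb is in period 5, group 15; Cs is in period 6, group 1.
EA tends to increase across a period and decrease down a group, though the pattern is less regular than for IE or radius.
Here both period and group differ, so the two effects have to be weighed against each other.
Sb > Cs: both effects reinforce here, so Sb is clearly the higher of the two.
O > Sb: both effects reinforce here, so O is clearly the higher of the two.
S > O: this pair runs against the simple trend — see the exception note.
Note the exception: S has a higher electron affinity than O, contrary to the simple trend — the compact 2p subshell of O repels the added electron more than S's larger 3p does.
Approximate values (kJ/mol): O 141, S 200, Sb 103, Cs 46.
So from lowest to highest: Cs < Sb < O < S.

Cs < Sb < O < S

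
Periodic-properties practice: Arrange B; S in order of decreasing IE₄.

Consider each +3 ion: B³⁺ is the bare [He] core; S³⁺ still has 3 valence electrons.
Core electrons are held far more tightly than valence electrons, so B tops the IE_4 order.
Tabulated IE_4 (kJ/mol): B 25026, S 4556.
Putting it together, IE_4: S < B.

B > S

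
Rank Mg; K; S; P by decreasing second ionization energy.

K, S, P, Mg

After 1 electron has been removed, what remains? Mg⁺ still has 1 valence electron; K⁺ is the bare [Ar] core; S⁺ still has 5 valence electrons; P⁺ still has 4 valence electrons.
Core electrons are held far more tightly than valence electrons, so K tops the IE_2 order.
Valence configurations: Mg⁺ [Ne]3s¹, S⁺ [Ne]3s²3p³, P⁺ [Ne]3s²3p².
Approximate IE_2 values (kJ/mol): Mg 1451, K 3052, S 2252, P 1907.
Overall IE_2 order: Mg < P < S < K.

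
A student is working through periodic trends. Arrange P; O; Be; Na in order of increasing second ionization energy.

Consider each +1 ion: P⁺ still has 4 valence electrons; O⁺ still has 5 valence electrons; Be⁺ still has 1 valence electron; Na⁺ is the bare [Ne] core.
Pulling an electron out of a noble-gas core costs far more than removing a remaining valence electron, so Na sits at the high end of IE_2.
Valence configurations: P⁺ [Ne]3s²3p², O⁺ [He]2s²2p³, Be⁺ [He]2s¹.
Approximate IE_2 values (kJ/mol): P 1907, O 3388, Be 1757, Na 4562.
Overall IE_2 order: Be < P < O < Na.

Be < P < O < Na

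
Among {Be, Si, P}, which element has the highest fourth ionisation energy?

Be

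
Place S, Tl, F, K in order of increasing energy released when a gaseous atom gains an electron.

Tl < K < S < F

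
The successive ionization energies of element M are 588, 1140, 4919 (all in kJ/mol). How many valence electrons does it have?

2

Look for the largest jump between consecutive ionization energies: IE3/IE2 ≈ 4.3, far larger than any earlier ratio.
That jump marks the point where a core electron is being removed. So the atom has 2 valence electrons.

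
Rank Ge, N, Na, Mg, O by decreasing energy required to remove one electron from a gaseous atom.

N > O > Ge > Mg > Na

N is in period 2, group 15; O is in period 2, group 16; Na is in period 3, group 1; Mg is in period 3, group 2; Ge is in period 4, group 14.
IE₁ increases left→right with effective nuclear charge and decreases top→bottom as the valence shell moves farther out.
Neither a single period nor a single group — weigh both effects.
Mg > Na: Mg lies to the right of Na in period 3, so the across-period effect alone puts Mg higher.
Ge > Mg: the two effects oppose for this pair; the across-period effect wins (762 vs 738 kJ/mol).
O > Ge: both effects reinforce here, so O is clearly the higher of the two.
N > O: this pair runs against the simple trend — see the exception note.
Note the exception: N has a higher first ionization energy than O, contrary to the simple trend — pairing an electron in O's 2p⁴ costs repulsion energy, so O ionizes more easily than half-filled N (2p³).
Approximate values (kJ/mol): N 1402, O 1314, Na 496, Mg 738, Ge 762.
So from highest to lowest: N > O > Ge > Mg > Na.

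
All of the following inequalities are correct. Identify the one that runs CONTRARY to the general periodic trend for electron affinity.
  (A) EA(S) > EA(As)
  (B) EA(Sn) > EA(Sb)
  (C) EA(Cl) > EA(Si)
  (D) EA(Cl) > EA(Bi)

The general trend: electron affinity increases across a period and decreases down a group.
(A) S (period 3, group 16) vs As (period 4, group 15): the stated order agrees with the simple trend.
(B) Sn (period 5, group 14) vs Sb (period 5, group 15): the stated order contradicts the simple trend.
(C) Cl (period 3, group 17) vs Si (period 3, group 14): the stated order agrees with the simple trend.
(D) Cl (period 3, group 17) vs Bi (period 6, group 15): the stated order agrees with the simple trend.
The exception is (B): adding an electron to Sb's half-filled 5p³ is unfavourable, so Sn has the more exothermic EA.

(B)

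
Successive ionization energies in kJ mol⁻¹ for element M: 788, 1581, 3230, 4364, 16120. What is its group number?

Group 14

Look for the largest jump between consecutive ionization energies: IE5/IE4 ≈ 3.7, far larger than any earlier ratio.
That jump marks the point where a core electron is being removed. So the atom has 4 valence electrons.
A main-group element with 4 valence electrons is in group 14.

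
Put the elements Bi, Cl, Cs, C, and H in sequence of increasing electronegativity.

H is in period 1, group 1; C is in period 2, group 14; Cl is in period 3, group 17; Cs is in period 6, group 1; Bi is in period 6, group 15.
Atoms toward the upper right of the periodic table pull bonding electrons most strongly.
Neither a single period nor a single group — weigh both effects.
Bi > Cs: Bi lies to the right of Cs in period 6, so the across-period effect alone puts Bi higher.
H > Bi: the two effects oppose for this pair; the down-group effect wins (2.20 vs 2.02).
C > H: the two effects oppose for this pair; the across-period effect wins (2.55 vs 2.20).
Cl > C: the two effects oppose for this pair; the across-period effect wins (3.16 vs 2.55).
Approximate values (Pauling): H 2.20, C 2.55, Cl 3.16, Cs 0.79, Bi 2.02.
So from lowest to highest: Cs < Bi < H < C < Cl.

Cs, Bi, H, C, Cl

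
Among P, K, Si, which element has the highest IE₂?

K

IE_2 is the cost of taking one more electron from the +1 cation: P⁺ still has 4 valence electrons; K⁺ is the bare [Ar] core; Si⁺ still has 3 valence electrons.
Core electrons are held far more tightly than valence electrons, so K tops the IE_2 order.
Valence configurations: P⁺ [Ne]3s²3p², Si⁺ [Ne]3s²3p¹.
The numbers (kJ/mol): P 1907, K 3052, Si 1577.
Putting it together, IE_2: Si < P < K.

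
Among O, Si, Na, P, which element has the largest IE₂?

Na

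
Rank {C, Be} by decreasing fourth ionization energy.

Be > C

IE_4 is the cost of taking one more electron from the +3 cation: C³⁺ still has 1 valence electron; Be³⁺ is already 1 electron into the core.
Core electrons are held far more tightly than valence electrons, so Be tops the IE_4 order.
Approximate IE_4 values (kJ/mol): C 6223, Be 21007.
Putting it together, IE_4: C < Be.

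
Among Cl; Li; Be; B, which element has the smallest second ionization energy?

Be

IE_2 is the cost of taking one more electron from the +1 cation: Cl⁺ still has 6 valence electrons; Li⁺ is the bare [He] core; Be⁺ still has 1 valence electron; B⁺ still has 2 valence electrons.
Pulling an electron out of a noble-gas core costs far more than removing a remaining valence electron, so Li sits at the high end of IE_2.
Valence configurations: Cl⁺ [Ne]3s²3p⁴, Be⁺ [He]2s¹, B⁺ [He]2s².
Tabulated IE_2 (kJ/mol): Cl 2298, Li 7298, Be 1757, B 2427.
Hence IE_2: Be < Cl < B < Li.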